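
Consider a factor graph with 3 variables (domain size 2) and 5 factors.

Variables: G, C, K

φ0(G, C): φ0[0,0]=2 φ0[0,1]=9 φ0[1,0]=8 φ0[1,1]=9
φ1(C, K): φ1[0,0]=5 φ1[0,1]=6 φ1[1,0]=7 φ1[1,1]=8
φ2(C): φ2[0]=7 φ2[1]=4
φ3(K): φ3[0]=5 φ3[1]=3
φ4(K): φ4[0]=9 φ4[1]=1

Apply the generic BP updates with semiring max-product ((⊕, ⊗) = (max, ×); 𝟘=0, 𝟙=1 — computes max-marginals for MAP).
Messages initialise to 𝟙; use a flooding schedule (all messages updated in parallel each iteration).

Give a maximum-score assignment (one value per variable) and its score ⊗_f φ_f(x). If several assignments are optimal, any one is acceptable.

init: all messages = 𝟙 over 2 values
r1 m[φ0→G] = [9, 9]
r1 m[φ0→C] = [8, 9]
r1 m[φ1→C] = [6, 8]
r1 m[φ1→K] = [7, 8]
r1 m[φ2→C] = [7, 4]
r1 m[φ3→K] = [5, 3]
r1 m[φ4→K] = [9, 1]
r1 m[G→φ0] = [1, 1]
r1 m[C→φ0] = [1, 1]
r1 m[C→φ1] = [1, 1]
r1 m[C→φ2] = [1, 1]
r1 m[K→φ1] = [1, 1]
r1 m[K→φ3] = [1, 1]
r1 m[K→φ4] = [1, 1]
r2 m[φ0→G] = [9, 9]
r2 m[φ0→C] = [8, 9]
r2 m[φ1→C] = [6, 8]
r2 m[φ1→K] = [7, 8]
r2 m[φ2→C] = [7, 4]
r2 m[φ3→K] = [5, 3]
r2 m[φ4→K] = [9, 1]
r2 m[G→φ0] = [1, 1]
r2 m[C→φ0] = [42, 32]
r2 m[C→φ1] = [56, 36]
r2 m[C→φ2] = [48, 72]
r2 m[K→φ1] = [45, 3]
r2 m[K→φ3] = [63, 8]
r2 m[K→φ4] = [35, 24]
r3 m[φ0→G] = [288, 336]
r3 m[φ0→C] = [8, 9]
r3 m[φ1→C] = [225, 315]
r3 m[φ1→K] = [280, 336]
r3 m[φ2→C] = [7, 4]
r3 m[φ3→K] = [5, 3]
r3 m[φ4→K] = [9, 1]
r3 m[G→φ0] = [1, 1]
r3 m[C→φ0] = [42, 32]
r3 m[C→φ1] = [56, 36]
r3 m[C→φ2] = [48, 72]
r3 m[K→φ1] = [45, 3]
r3 m[K→φ3] = [63, 8]
r3 m[K→φ4] = [35, 24]
r4 m[φ0→G] = [288, 336]
r4 m[φ0→C] = [8, 9]
r4 m[φ1→C] = [225, 315]
r4 m[φ1→K] = [280, 336]
r4 m[φ2→C] = [7, 4]
r4 m[φ3→K] = [5, 3]
r4 m[φ4→K] = [9, 1]
r4 m[G→φ0] = [1, 1]
r4 m[C→φ0] = [1575, 1260]
r4 m[C→φ1] = [56, 36]
r4 m[C→φ2] = [1800, 2835]
r4 m[K→φ1] = [45, 3]
r4 m[K→φ3] = [2520, 336]
r4 m[K→φ4] = [1400, 1008]
r5 m[φ0→G] = [11340, 12600]
r5 m[φ0→C] = [8, 9]
r5 m[φ1→C] = [225, 315]
r5 m[φ1→K] = [280, 336]
r5 m[φ2→C] = [7, 4]
r5 m[φ3→K] = [5, 3]
r5 m[φ4→K] = [9, 1]
r5 m[G→φ0] = [1, 1]
r5 m[C→φ0] = [1575, 1260]
r5 m[C→φ1] = [56, 36]
r5 m[C→φ2] = [1800, 2835]
r5 m[K→φ1] = [45, 3]
r5 m[K→φ3] = [2520, 336]
r5 m[K→φ4] = [1400, 1008]
r6 m[φ0→G] = [11340, 12600]
r6 m[φ0→C] = [8, 9]
r6 m[φ1→C] = [225, 315]
r6 m[φ1→K] = [280, 336]
r6 m[φ2→C] = [7, 4]
r6 m[φ3→K] = [5, 3]
r6 m[φ4→K] = [9, 1]
r6 m[G→φ0] = [1, 1]
r6 m[C→φ0] = [1575, 1260]
r6 m[C→φ1] = [56, 36]
r6 m[C→φ2] = [1800, 2835]
r6 m[K→φ1] = [45, 3]
r6 m[K→φ3] = [2520, 336]
r6 m[K→φ4] = [1400, 1008]
fixed point reached at round 6
traceback from G: (G=1, C=0, K=0), score=12600

assignment: (G=1, C=0, K=0); score = 12600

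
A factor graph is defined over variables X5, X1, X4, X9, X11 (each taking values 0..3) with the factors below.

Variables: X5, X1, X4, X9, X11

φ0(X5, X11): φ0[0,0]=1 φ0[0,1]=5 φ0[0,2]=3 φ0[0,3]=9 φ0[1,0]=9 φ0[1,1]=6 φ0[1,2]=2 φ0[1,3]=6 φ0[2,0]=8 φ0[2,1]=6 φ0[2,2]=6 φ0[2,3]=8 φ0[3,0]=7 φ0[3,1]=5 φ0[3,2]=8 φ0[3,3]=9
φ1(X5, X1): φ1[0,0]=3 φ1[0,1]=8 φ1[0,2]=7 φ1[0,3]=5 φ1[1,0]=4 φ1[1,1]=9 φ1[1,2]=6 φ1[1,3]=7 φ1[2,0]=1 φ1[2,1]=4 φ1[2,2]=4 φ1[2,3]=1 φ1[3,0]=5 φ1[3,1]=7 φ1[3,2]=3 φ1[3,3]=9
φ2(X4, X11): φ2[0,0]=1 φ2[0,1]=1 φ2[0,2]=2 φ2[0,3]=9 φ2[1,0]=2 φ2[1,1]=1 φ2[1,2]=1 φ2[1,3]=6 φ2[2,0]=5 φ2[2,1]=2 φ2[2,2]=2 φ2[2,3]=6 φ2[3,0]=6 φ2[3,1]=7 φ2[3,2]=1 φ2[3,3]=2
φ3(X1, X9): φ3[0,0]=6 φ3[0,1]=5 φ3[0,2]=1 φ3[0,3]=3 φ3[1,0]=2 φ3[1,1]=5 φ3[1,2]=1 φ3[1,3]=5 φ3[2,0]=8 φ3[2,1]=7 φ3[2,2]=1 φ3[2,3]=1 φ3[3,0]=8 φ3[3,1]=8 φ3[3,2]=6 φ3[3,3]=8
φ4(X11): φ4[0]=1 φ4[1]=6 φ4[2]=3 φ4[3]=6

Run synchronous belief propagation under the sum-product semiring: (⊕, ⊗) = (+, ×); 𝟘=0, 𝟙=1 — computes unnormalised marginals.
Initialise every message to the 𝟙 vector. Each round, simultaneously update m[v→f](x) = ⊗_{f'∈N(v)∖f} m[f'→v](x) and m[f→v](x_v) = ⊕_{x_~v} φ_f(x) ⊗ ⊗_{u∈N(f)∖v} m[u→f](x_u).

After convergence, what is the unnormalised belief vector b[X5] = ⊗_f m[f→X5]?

b[X5] = [685520, 677754, 283800, 883418]

init: all messages = 𝟙 over 4 values
r1 m[φ0→X5] = [18, 23, 28, 29]
r1 m[φ0→X11] = [25, 22, 19, 32]
r1 m[φ1→X5] = [23, 26, 10, 24]
r1 m[φ1→X1] = [13, 28, 20, 22]
r1 m[φ2→X4] = [13, 10, 15, 16]
r1 m[φ2→X11] = [14, 11, 6, 23]
r1 m[φ3→X1] = [15, 13, 17, 30]
r1 m[φ3→X9] = [24, 25, 9, 17]
r1 m[φ4→X11] = [1, 6, 3, 6]
r1 m[X5→φ0] = [1, 1, 1, 1]
r1 m[X5→φ1] = [1, 1, 1, 1]
r1 m[X1→φ1] = [1, 1, 1, 1]
r1 m[X1→φ3] = [1, 1, 1, 1]
r1 m[X4→φ2] = [1, 1, 1, 1]
r1 m[X9→φ3] = [1, 1, 1, 1]
r1 m[X11→φ0] = [1, 1, 1, 1]
r1 m[X11→φ2] = [1, 1, 1, 1]
r1 m[X11→φ4] = [1, 1, 1, 1]
r2 m[φ0→X5] = [18, 23, 28, 29]
r2 m[φ0→X11] = [25, 22, 19, 32]
r2 m[φ1→X5] = [23, 26, 10, 24]
r2 m[φ1→X1] = [13, 28, 20, 22]
r2 m[φ2→X4] = [13, 10, 15, 16]
r2 m[φ2→X11] = [14, 11, 6, 23]
r2 m[φ3→X1] = [15, 13, 17, 30]
r2 m[φ3→X9] = [24, 25, 9, 17]
r2 m[φ4→X11] = [1, 6, 3, 6]
r2 m[X5→φ0] = [23, 26, 10, 24]
r2 m[X5→φ1] = [18, 23, 28, 29]
r2 m[X1→φ1] = [15, 13, 17, 30]
r2 m[X1→φ3] = [13, 28, 20, 22]
r2 m[X4→φ2] = [1, 1, 1, 1]
r2 m[X9→φ3] = [1, 1, 1, 1]
r2 m[X11→φ0] = [14, 66, 18, 138]
r2 m[X11→φ2] = [25, 132, 57, 192]
r2 m[X11→φ4] = [350, 242, 114, 736]
r3 m[φ0→X5] = [1640, 1386, 1720, 1814]
r3 m[φ0→X11] = [505, 451, 373, 659]
r3 m[φ1→X5] = [418, 489, 165, 487]
r3 m[φ1→X1] = [319, 666, 463, 540]
r3 m[φ2→X4] = [1999, 1391, 1655, 1515]
r3 m[φ2→X11] = [14, 11, 6, 23]
r3 m[φ3→X1] = [15, 13, 17, 30]
r3 m[φ3→X9] = [470, 521, 193, 375]
r3 m[φ4→X11] = [1, 6, 3, 6]
r3 m[X5→φ0] = [23, 26, 10, 24]
r3 m[X5→φ1] = [18, 23, 28, 29]
r3 m[X1→φ1] = [15, 13, 17, 30]
r3 m[X1→φ3] = [13, 28, 20, 22]
r3 m[X4→φ2] = [1, 1, 1, 1]
r3 m[X9→φ3] = [1, 1, 1, 1]
r3 m[X11→φ0] = [14, 66, 18, 138]
r3 m[X11→φ2] = [25, 132, 57, 192]
r3 m[X11→φ4] = [350, 242, 114, 736]
r4 m[φ0→X5] = [1640, 1386, 1720, 1814]
r4 m[φ0→X11] = [505, 451, 373, 659]
r4 m[φ1→X5] = [418, 489, 165, 487]
r4 m[φ1→X1] = [319, 666, 463, 540]
r4 m[φ2→X4] = [1999, 1391, 1655, 1515]
r4 m[φ2→X11] = [14, 11, 6, 23]
r4 m[φ3→X1] = [15, 13, 17, 30]
r4 m[φ3→X9] = [470, 521, 193, 375]
r4 m[φ4→X11] = [1, 6, 3, 6]
r4 m[X5→φ0] = [418, 489, 165, 487]
r4 m[X5→φ1] = [1640, 1386, 1720, 1814]
r4 m[X1→φ1] = [15, 13, 17, 30]
r4 m[X1→φ3] = [319, 666, 463, 540]
r4 m[X4→φ2] = [1, 1, 1, 1]
r4 m[X9→φ3] = [1, 1, 1, 1]
r4 m[X11→φ0] = [14, 66, 18, 138]
r4 m[X11→φ2] = [505, 2706, 1119, 3954]
r4 m[X11→φ4] = [7070, 4961, 2238, 15157]
r5 m[φ0→X5] = [1640, 1386, 1720, 1814]
r5 m[φ0→X11] = [9548, 8449, 7118, 12399]
r5 m[φ1→X5] = [418, 489, 165, 487]
r5 m[φ1→X1] = [21254, 45172, 32118, 35948]
r5 m[φ2→X4] = [41035, 28559, 33899, 30999]
r5 m[φ2→X11] = [14, 11, 6, 23]
r5 m[φ3→X1] = [15, 13, 17, 30]
r5 m[φ3→X9] = [11270, 12486, 4688, 9070]
r5 m[φ4→X11] = [1, 6, 3, 6]
r5 m[X5→φ0] = [418, 489, 165, 487]
r5 m[X5→φ1] = [1640, 1386, 1720, 1814]
r5 m[X1→φ1] = [15, 13, 17, 30]
r5 m[X1→φ3] = [319, 666, 463, 540]
r5 m[X4→φ2] = [1, 1, 1, 1]
r5 m[X9→φ3] = [1, 1, 1, 1]
r5 m[X11→φ0] = [14, 66, 18, 138]
r5 m[X11→φ2] = [505, 2706, 1119, 3954]
r5 m[X11→φ4] = [7070, 4961, 2238, 15157]
r6 m[φ0→X5] = [1640, 1386, 1720, 1814]
r6 m[φ0→X11] = [9548, 8449, 7118, 12399]
r6 m[φ1→X5] = [418, 489, 165, 487]
r6 m[φ1→X1] = [21254, 45172, 32118, 35948]
r6 m[φ2→X4] = [41035, 28559, 33899, 30999]
r6 m[φ2→X11] = [14, 11, 6, 23]
r6 m[φ3→X1] = [15, 13, 17, 30]
r6 m[φ3→X9] = [11270, 12486, 4688, 9070]
r6 m[φ4→X11] = [1, 6, 3, 6]
r6 m[X5→φ0] = [418, 489, 165, 487]
r6 m[X5→φ1] = [1640, 1386, 1720, 1814]
r6 m[X1→φ1] = [15, 13, 17, 30]
r6 m[X1→φ3] = [21254, 45172, 32118, 35948]
r6 m[X4→φ2] = [1, 1, 1, 1]
r6 m[X9→φ3] = [1, 1, 1, 1]
r6 m[X11→φ0] = [14, 66, 18, 138]
r6 m[X11→φ2] = [9548, 50694, 21354, 74394]
r6 m[X11→φ4] = [133672, 92939, 42708, 285177]
r7 m[φ0→X5] = [1640, 1386, 1720, 1814]
r7 m[φ0→X11] = [9548, 8449, 7118, 12399]
r7 m[φ1→X5] = [418, 489, 165, 487]
r7 m[φ1→X1] = [21254, 45172, 32118, 35948]
r7 m[φ2→X4] = [772496, 537508, 638200, 582288]
r7 m[φ2→X11] = [14, 11, 6, 23]
r7 m[φ3→X1] = [15, 13, 17, 30]
r7 m[φ3→X9] = [762396, 844540, 314232, 609324]
r7 m[φ4→X11] = [1, 6, 3, 6]
r7 m[X5→φ0] = [418, 489, 165, 487]
r7 m[X5→φ1] = [1640, 1386, 1720, 1814]
r7 m[X1→φ1] = [15, 13, 17, 30]
r7 m[X1→φ3] = [21254, 45172, 32118, 35948]
r7 m[X4→φ2] = [1, 1, 1, 1]
r7 m[X9→φ3] = [1, 1, 1, 1]
r7 m[X11→φ0] = [14, 66, 18, 138]
r7 m[X11→φ2] = [9548, 50694, 21354, 74394]
r7 m[X11→φ4] = [133672, 92939, 42708, 285177]
r8 m[φ0→X5] = [1640, 1386, 1720, 1814]
r8 m[φ0→X11] = [9548, 8449, 7118, 12399]
r8 m[φ1→X5] = [418, 489, 165, 487]
r8 m[φ1→X1] = [21254, 45172, 32118, 35948]
r8 m[φ2→X4] = [772496, 537508, 638200, 582288]
r8 m[φ2→X11] = [14, 11, 6, 23]
r8 m[φ3→X1] = [15, 13, 17, 30]
r8 m[φ3→X9] = [762396, 844540, 314232, 609324]
r8 m[φ4→X11] = [1, 6, 3, 6]
r8 m[X5→φ0] = [418, 489, 165, 487]
r8 m[X5→φ1] = [1640, 1386, 1720, 1814]
r8 m[X1→φ1] = [15, 13, 17, 30]
r8 m[X1→φ3] = [21254, 45172, 32118, 35948]
r8 m[X4→φ2] = [1, 1, 1, 1]
r8 m[X9→φ3] = [1, 1, 1, 1]
r8 m[X11→φ0] = [14, 66, 18, 138]
r8 m[X11→φ2] = [9548, 50694, 21354, 74394]
r8 m[X11→φ4] = [133672, 92939, 42708, 285177]
fixed point reached at round 8
b[X5] = ⊗ incoming = [685520, 677754, 283800, 883418]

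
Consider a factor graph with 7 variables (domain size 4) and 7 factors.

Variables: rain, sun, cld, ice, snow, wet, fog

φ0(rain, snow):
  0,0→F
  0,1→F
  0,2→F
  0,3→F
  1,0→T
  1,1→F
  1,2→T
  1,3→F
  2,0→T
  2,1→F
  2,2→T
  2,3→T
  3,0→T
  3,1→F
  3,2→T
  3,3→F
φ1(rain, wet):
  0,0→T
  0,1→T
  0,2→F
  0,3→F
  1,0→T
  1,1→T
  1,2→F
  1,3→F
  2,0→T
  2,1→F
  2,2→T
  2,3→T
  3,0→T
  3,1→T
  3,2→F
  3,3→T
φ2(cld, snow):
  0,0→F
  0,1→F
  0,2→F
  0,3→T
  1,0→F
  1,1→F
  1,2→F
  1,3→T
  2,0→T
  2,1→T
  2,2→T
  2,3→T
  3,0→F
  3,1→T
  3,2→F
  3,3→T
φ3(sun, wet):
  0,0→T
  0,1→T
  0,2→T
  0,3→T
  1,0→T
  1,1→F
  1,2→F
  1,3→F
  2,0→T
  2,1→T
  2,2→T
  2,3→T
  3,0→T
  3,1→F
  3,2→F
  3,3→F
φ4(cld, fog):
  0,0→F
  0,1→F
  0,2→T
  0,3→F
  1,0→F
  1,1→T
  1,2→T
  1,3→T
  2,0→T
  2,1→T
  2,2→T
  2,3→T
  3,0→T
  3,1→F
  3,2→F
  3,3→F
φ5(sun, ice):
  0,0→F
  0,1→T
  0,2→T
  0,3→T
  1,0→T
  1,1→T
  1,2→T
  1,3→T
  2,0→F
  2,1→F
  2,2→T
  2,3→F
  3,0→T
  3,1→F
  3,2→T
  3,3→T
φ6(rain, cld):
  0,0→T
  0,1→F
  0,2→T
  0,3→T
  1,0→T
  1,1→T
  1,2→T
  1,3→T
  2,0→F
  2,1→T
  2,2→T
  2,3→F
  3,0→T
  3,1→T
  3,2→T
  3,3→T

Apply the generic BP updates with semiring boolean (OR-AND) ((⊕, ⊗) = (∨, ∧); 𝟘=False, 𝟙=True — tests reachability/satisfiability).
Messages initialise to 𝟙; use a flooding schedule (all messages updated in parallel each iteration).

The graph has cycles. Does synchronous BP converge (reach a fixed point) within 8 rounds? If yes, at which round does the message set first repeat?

init: all messages = 𝟙 over 4 values
r1 m[φ0→rain] = [F, T, T, T]
r1 m[φ0→snow] = [T, F, T, T]
r1 m[φ1→rain] = [T, T, T, T]
r1 m[φ1→wet] = [T, T, T, T]
r1 m[φ2→cld] = [T, T, T, T]
r1 m[φ2→snow] = [T, T, T, T]
r1 m[φ3→sun] = [T, T, T, T]
r1 m[φ3→wet] = [T, T, T, T]
r1 m[φ4→cld] = [T, T, T, T]
r1 m[φ4→fog] = [T, T, T, T]
r1 m[φ5→sun] = [T, T, T, T]
r1 m[φ5→ice] = [T, T, T, T]
r1 m[φ6→rain] = [T, T, T, T]
r1 m[φ6→cld] = [T, T, T, T]
r1 m[rain→φ0] = [T, T, T, T]
r1 m[rain→φ1] = [T, T, T, T]
r1 m[rain→φ6] = [T, T, T, T]
r1 m[sun→φ3] = [T, T, T, T]
r1 m[sun→φ5] = [T, T, T, T]
r1 m[cld→φ2] = [T, T, T, T]
r1 m[cld→φ4] = [T, T, T, T]
r1 m[cld→φ6] = [T, T, T, T]
r1 m[ice→φ5] = [T, T, T, T]
r1 m[snow→φ0] = [T, T, T, T]
r1 m[snow→φ2] = [T, T, T, T]
r1 m[wet→φ1] = [T, T, T, T]
r1 m[wet→φ3] = [T, T, T, T]
r1 m[fog→φ4] = [T, T, T, T]
r2 m[φ0→rain] = [F, T, T, T]
r2 m[φ0→snow] = [T, F, T, T]
r2 m[φ1→rain] = [T, T, T, T]
r2 m[φ1→wet] = [T, T, T, T]
r2 m[φ2→cld] = [T, T, T, T]
r2 m[φ2→snow] = [T, T, T, T]
r2 m[φ3→sun] = [T, T, T, T]
r2 m[φ3→wet] = [T, T, T, T]
r2 m[φ4→cld] = [T, T, T, T]
r2 m[φ4→fog] = [T, T, T, T]
r2 m[φ5→sun] = [T, T, T, T]
r2 m[φ5→ice] = [T, T, T, T]
r2 m[φ6→rain] = [T, T, T, T]
r2 m[φ6→cld] = [T, T, T, T]
r2 m[rain→φ0] = [T, T, T, T]
r2 m[rain→φ1] = [F, T, T, T]
r2 m[rain→φ6] = [F, T, T, T]
r2 m[sun→φ3] = [T, T, T, T]
r2 m[sun→φ5] = [T, T, T, T]
r2 m[cld→φ2] = [T, T, T, T]
r2 m[cld→φ4] = [T, T, T, T]
r2 m[cld→φ6] = [T, T, T, T]
r2 m[ice→φ5] = [T, T, T, T]
r2 m[snow→φ0] = [T, T, T, T]
r2 m[snow→φ2] = [T, F, T, T]
r2 m[wet→φ1] = [T, T, T, T]
r2 m[wet→φ3] = [T, T, T, T]
r2 m[fog→φ4] = [T, T, T, T]
r3 m[φ0→rain] = [F, T, T, T]
r3 m[φ0→snow] = [T, F, T, T]
r3 m[φ1→rain] = [T, T, T, T]
r3 m[φ1→wet] = [T, T, T, T]
r3 m[φ2→cld] = [T, T, T, T]
r3 m[φ2→snow] = [T, T, T, T]
r3 m[φ3→sun] = [T, T, T, T]
r3 m[φ3→wet] = [T, T, T, T]
r3 m[φ4→cld] = [T, T, T, T]
r3 m[φ4→fog] = [T, T, T, T]
r3 m[φ5→sun] = [T, T, T, T]
r3 m[φ5→ice] = [T, T, T, T]
r3 m[φ6→rain] = [T, T, T, T]
r3 m[φ6→cld] = [T, T, T, T]
r3 m[rain→φ0] = [T, T, T, T]
r3 m[rain→φ1] = [F, T, T, T]
r3 m[rain→φ6] = [F, T, T, T]
r3 m[sun→φ3] = [T, T, T, T]
r3 m[sun→φ5] = [T, T, T, T]
r3 m[cld→φ2] = [T, T, T, T]
r3 m[cld→φ4] = [T, T, T, T]
r3 m[cld→φ6] = [T, T, T, T]
r3 m[ice→φ5] = [T, T, T, T]
r3 m[snow→φ0] = [T, T, T, T]
r3 m[snow→φ2] = [T, F, T, T]
r3 m[wet→φ1] = [T, T, T, T]
r3 m[wet→φ3] = [T, T, T, T]
r3 m[fog→φ4] = [T, T, T, T]
fixed point reached at round 3
messages reach a fixed point at round 3

CONVERGED at round 3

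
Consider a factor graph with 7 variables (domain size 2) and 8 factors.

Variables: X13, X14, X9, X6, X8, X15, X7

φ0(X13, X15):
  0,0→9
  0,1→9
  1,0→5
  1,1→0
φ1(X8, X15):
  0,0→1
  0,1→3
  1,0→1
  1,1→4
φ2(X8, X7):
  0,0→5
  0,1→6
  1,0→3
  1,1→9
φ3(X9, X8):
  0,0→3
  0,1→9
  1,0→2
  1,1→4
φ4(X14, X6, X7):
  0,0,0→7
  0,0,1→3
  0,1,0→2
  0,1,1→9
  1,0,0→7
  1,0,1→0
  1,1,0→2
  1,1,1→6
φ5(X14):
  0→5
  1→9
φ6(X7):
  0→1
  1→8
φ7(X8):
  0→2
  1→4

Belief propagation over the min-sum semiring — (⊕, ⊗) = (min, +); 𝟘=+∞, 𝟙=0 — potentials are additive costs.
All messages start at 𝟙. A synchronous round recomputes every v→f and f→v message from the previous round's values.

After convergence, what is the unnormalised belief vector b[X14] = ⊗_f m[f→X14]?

init: all messages = 𝟙 over 2 values
r1 m[φ0→X13] = [9, 0]
r1 m[φ0→X15] = [5, 0]
r1 m[φ1→X8] = [1, 1]
r1 m[φ1→X15] = [1, 3]
r1 m[φ2→X8] = [5, 3]
r1 m[φ2→X7] = [3, 6]
r1 m[φ3→X9] = [3, 2]
r1 m[φ3→X8] = [2, 4]
r1 m[φ4→X14] = [2, 0]
r1 m[φ4→X6] = [0, 2]
r1 m[φ4→X7] = [2, 0]
r1 m[φ5→X14] = [5, 9]
r1 m[φ6→X7] = [1, 8]
r1 m[φ7→X8] = [2, 4]
r1 m[X13→φ0] = [0, 0]
r1 m[X14→φ4] = [0, 0]
r1 m[X14→φ5] = [0, 0]
r1 m[X9→φ3] = [0, 0]
r1 m[X6→φ4] = [0, 0]
r1 m[X8→φ1] = [0, 0]
r1 m[X8→φ2] = [0, 0]
r1 m[X8→φ3] = [0, 0]
r1 m[X8→φ7] = [0, 0]
r1 m[X15→φ0] = [0, 0]
r1 m[X15→φ1] = [0, 0]
r1 m[X7→φ2] = [0, 0]
r1 m[X7→φ4] = [0, 0]
r1 m[X7→φ6] = [0, 0]
r2 m[φ0→X13] = [9, 0]
r2 m[φ0→X15] = [5, 0]
r2 m[φ1→X8] = [1, 1]
r2 m[φ1→X15] = [1, 3]
r2 m[φ2→X8] = [5, 3]
r2 m[φ2→X7] = [3, 6]
r2 m[φ3→X9] = [3, 2]
r2 m[φ3→X8] = [2, 4]
r2 m[φ4→X14] = [2, 0]
r2 m[φ4→X6] = [0, 2]
r2 m[φ4→X7] = [2, 0]
r2 m[φ5→X14] = [5, 9]
r2 m[φ6→X7] = [1, 8]
r2 m[φ7→X8] = [2, 4]
r2 m[X13→φ0] = [0, 0]
r2 m[X14→φ4] = [5, 9]
r2 m[X14→φ5] = [2, 0]
r2 m[X9→φ3] = [0, 0]
r2 m[X6→φ4] = [0, 0]
r2 m[X8→φ1] = [9, 11]
r2 m[X8→φ2] = [5, 9]
r2 m[X8→φ3] = [8, 8]
r2 m[X8→φ7] = [8, 8]
r2 m[X15→φ0] = [1, 3]
r2 m[X15→φ1] = [5, 0]
r2 m[X7→φ2] = [3, 8]
r2 m[X7→φ4] = [4, 14]
r2 m[X7→φ6] = [5, 6]
r3 m[φ0→X13] = [10, 3]
r3 m[φ0→X15] = [5, 0]
r3 m[φ1→X8] = [3, 4]
r3 m[φ1→X15] = [10, 12]
r3 m[φ2→X8] = [8, 6]
r3 m[φ2→X7] = [10, 11]
r3 m[φ3→X9] = [11, 10]
r3 m[φ3→X8] = [2, 4]
r3 m[φ4→X14] = [6, 6]
r3 m[φ4→X6] = [16, 11]
r3 m[φ4→X7] = [7, 8]
r3 m[φ5→X14] = [5, 9]
r3 m[φ6→X7] = [1, 8]
r3 m[φ7→X8] = [2, 4]
r3 m[X13→φ0] = [0, 0]
r3 m[X14→φ4] = [5, 9]
r3 m[X14→φ5] = [2, 0]
r3 m[X9→φ3] = [0, 0]
r3 m[X6→φ4] = [0, 0]
r3 m[X8→φ1] = [9, 11]
r3 m[X8→φ2] = [5, 9]
r3 m[X8→φ3] = [8, 8]
r3 m[X8→φ7] = [8, 8]
r3 m[X15→φ0] = [1, 3]
r3 m[X15→φ1] = [5, 0]
r3 m[X7→φ2] = [3, 8]
r3 m[X7→φ4] = [4, 14]
r3 m[X7→φ6] = [5, 6]
r4 m[φ0→X13] = [10, 3]
r4 m[φ0→X15] = [5, 0]
r4 m[φ1→X8] = [3, 4]
r4 m[φ1→X15] = [10, 12]
r4 m[φ2→X8] = [8, 6]
r4 m[φ2→X7] = [10, 11]
r4 m[φ3→X9] = [11, 10]
r4 m[φ3→X8] = [2, 4]
r4 m[φ4→X14] = [6, 6]
r4 m[φ4→X6] = [16, 11]
r4 m[φ4→X7] = [7, 8]
r4 m[φ5→X14] = [5, 9]
r4 m[φ6→X7] = [1, 8]
r4 m[φ7→X8] = [2, 4]
r4 m[X13→φ0] = [0, 0]
r4 m[X14→φ4] = [5, 9]
r4 m[X14→φ5] = [6, 6]
r4 m[X9→φ3] = [0, 0]
r4 m[X6→φ4] = [0, 0]
r4 m[X8→φ1] = [12, 14]
r4 m[X8→φ2] = [7, 12]
r4 m[X8→φ3] = [13, 14]
r4 m[X8→φ7] = [13, 14]
r4 m[X15→φ0] = [10, 12]
r4 m[X15→φ1] = [5, 0]
r4 m[X7→φ2] = [8, 16]
r4 m[X7→φ4] = [11, 19]
r4 m[X7→φ6] = [17, 19]
r5 m[φ0→X13] = [19, 12]
r5 m[φ0→X15] = [5, 0]
r5 m[φ1→X8] = [3, 4]
r5 m[φ1→X15] = [13, 15]
r5 m[φ2→X8] = [13, 11]
r5 m[φ2→X7] = [12, 13]
r5 m[φ3→X9] = [16, 15]
r5 m[φ3→X8] = [2, 4]
r5 m[φ4→X14] = [13, 13]
r5 m[φ4→X6] = [23, 18]
r5 m[φ4→X7] = [7, 8]
r5 m[φ5→X14] = [5, 9]
r5 m[φ6→X7] = [1, 8]
r5 m[φ7→X8] = [2, 4]
r5 m[X13→φ0] = [0, 0]
r5 m[X14→φ4] = [5, 9]
r5 m[X14→φ5] = [6, 6]
r5 m[X9→φ3] = [0, 0]
r5 m[X6→φ4] = [0, 0]
r5 m[X8→φ1] = [12, 14]
r5 m[X8→φ2] = [7, 12]
r5 m[X8→φ3] = [13, 14]
r5 m[X8→φ7] = [13, 14]
r5 m[X15→φ0] = [10, 12]
r5 m[X15→φ1] = [5, 0]
r5 m[X7→φ2] = [8, 16]
r5 m[X7→φ4] = [11, 19]
r5 m[X7→φ6] = [17, 19]
r6 m[φ0→X13] = [19, 12]
r6 m[φ0→X15] = [5, 0]
r6 m[φ1→X8] = [3, 4]
r6 m[φ1→X15] = [13, 15]
r6 m[φ2→X8] = [13, 11]
r6 m[φ2→X7] = [12, 13]
r6 m[φ3→X9] = [16, 15]
r6 m[φ3→X8] = [2, 4]
r6 m[φ4→X14] = [13, 13]
r6 m[φ4→X6] = [23, 18]
r6 m[φ4→X7] = [7, 8]
r6 m[φ5→X14] = [5, 9]
r6 m[φ6→X7] = [1, 8]
r6 m[φ7→X8] = [2, 4]
r6 m[X13→φ0] = [0, 0]
r6 m[X14→φ4] = [5, 9]
r6 m[X14→φ5] = [13, 13]
r6 m[X9→φ3] = [0, 0]
r6 m[X6→φ4] = [0, 0]
r6 m[X8→φ1] = [17, 19]
r6 m[X8→φ2] = [7, 12]
r6 m[X8→φ3] = [18, 19]
r6 m[X8→φ7] = [18, 19]
r6 m[X15→φ0] = [13, 15]
r6 m[X15→φ1] = [5, 0]
r6 m[X7→φ2] = [8, 16]
r6 m[X7→φ4] = [13, 21]
r6 m[X7→φ6] = [19, 21]
r7 m[φ0→X13] = [22, 15]
r7 m[φ0→X15] = [5, 0]
r7 m[φ1→X8] = [3, 4]
r7 m[φ1→X15] = [18, 20]
r7 m[φ2→X8] = [13, 11]
r7 m[φ2→X7] = [12, 13]
r7 m[φ3→X9] = [21, 20]
r7 m[φ3→X8] = [2, 4]
r7 m[φ4→X14] = [15, 15]
r7 m[φ4→X6] = [25, 20]
r7 m[φ4→X7] = [7, 8]
r7 m[φ5→X14] = [5, 9]
r7 m[φ6→X7] = [1, 8]
r7 m[φ7→X8] = [2, 4]
r7 m[X13→φ0] = [0, 0]
r7 m[X14→φ4] = [5, 9]
r7 m[X14→φ5] = [13, 13]
r7 m[X9→φ3] = [0, 0]
r7 m[X6→φ4] = [0, 0]
r7 m[X8→φ1] = [17, 19]
r7 m[X8→φ2] = [7, 12]
r7 m[X8→φ3] = [18, 19]
r7 m[X8→φ7] = [18, 19]
r7 m[X15→φ0] = [13, 15]
r7 m[X15→φ1] = [5, 0]
r7 m[X7→φ2] = [8, 16]
r7 m[X7→φ4] = [13, 21]
r7 m[X7→φ6] = [19, 21]
r8 m[φ0→X13] = [22, 15]
r8 m[φ0→X15] = [5, 0]
r8 m[φ1→X8] = [3, 4]
r8 m[φ1→X15] = [18, 20]
r8 m[φ2→X8] = [13, 11]
r8 m[φ2→X7] = [12, 13]
r8 m[φ3→X9] = [21, 20]
r8 m[φ3→X8] = [2, 4]
r8 m[φ4→X14] = [15, 15]
r8 m[φ4→X6] = [25, 20]
r8 m[φ4→X7] = [7, 8]
r8 m[φ5→X14] = [5, 9]
r8 m[φ6→X7] = [1, 8]
r8 m[φ7→X8] = [2, 4]
r8 m[X13→φ0] = [0, 0]
r8 m[X14→φ4] = [5, 9]
r8 m[X14→φ5] = [15, 15]
r8 m[X9→φ3] = [0, 0]
r8 m[X6→φ4] = [0, 0]
r8 m[X8→φ1] = [17, 19]
r8 m[X8→φ2] = [7, 12]
r8 m[X8→φ3] = [18, 19]
r8 m[X8→φ7] = [18, 19]
r8 m[X15→φ0] = [18, 20]
r8 m[X15→φ1] = [5, 0]
r8 m[X7→φ2] = [8, 16]
r8 m[X7→φ4] = [13, 21]
r8 m[X7→φ6] = [19, 21]
r9 m[φ0→X13] = [27, 20]
r9 m[φ0→X15] = [5, 0]
r9 m[φ1→X8] = [3, 4]
r9 m[φ1→X15] = [18, 20]
r9 m[φ2→X8] = [13, 11]
r9 m[φ2→X7] = [12, 13]
r9 m[φ3→X9] = [21, 20]
r9 m[φ3→X8] = [2, 4]
r9 m[φ4→X14] = [15, 15]
r9 m[φ4→X6] = [25, 20]
r9 m[φ4→X7] = [7, 8]
r9 m[φ5→X14] = [5, 9]
r9 m[φ6→X7] = [1, 8]
r9 m[φ7→X8] = [2, 4]
r9 m[X13→φ0] = [0, 0]
r9 m[X14→φ4] = [5, 9]
r9 m[X14→φ5] = [15, 15]
r9 m[X9→φ3] = [0, 0]
r9 m[X6→φ4] = [0, 0]
r9 m[X8→φ1] = [17, 19]
r9 m[X8→φ2] = [7, 12]
r9 m[X8→φ3] = [18, 19]
r9 m[X8→φ7] = [18, 19]
r9 m[X15→φ0] = [18, 20]
r9 m[X15→φ1] = [5, 0]
r9 m[X7→φ2] = [8, 16]
r9 m[X7→φ4] = [13, 21]
r9 m[X7→φ6] = [19, 21]
r10 m[φ0→X13] = [27, 20]
r10 m[φ0→X15] = [5, 0]
r10 m[φ1→X8] = [3, 4]
r10 m[φ1→X15] = [18, 20]
r10 m[φ2→X8] = [13, 11]
r10 m[φ2→X7] = [12, 13]
r10 m[φ3→X9] = [21, 20]
r10 m[φ3→X8] = [2, 4]
r10 m[φ4→X14] = [15, 15]
r10 m[φ4→X6] = [25, 20]
r10 m[φ4→X7] = [7, 8]
r10 m[φ5→X14] = [5, 9]
r10 m[φ6→X7] = [1, 8]
r10 m[φ7→X8] = [2, 4]
r10 m[X13→φ0] = [0, 0]
r10 m[X14→φ4] = [5, 9]
r10 m[X14→φ5] = [15, 15]
r10 m[X9→φ3] = [0, 0]
r10 m[X6→φ4] = [0, 0]
r10 m[X8→φ1] = [17, 19]
r10 m[X8→φ2] = [7, 12]
r10 m[X8→φ3] = [18, 19]
r10 m[X8→φ7] = [18, 19]
r10 m[X15→φ0] = [18, 20]
r10 m[X15→φ1] = [5, 0]
r10 m[X7→φ2] = [8, 16]
r10 m[X7→φ4] = [13, 21]
r10 m[X7→φ6] = [19, 21]
fixed point reached at round 10
b[X14] = ⊗ incoming = [20, 24]

b[X14] = [20, 24]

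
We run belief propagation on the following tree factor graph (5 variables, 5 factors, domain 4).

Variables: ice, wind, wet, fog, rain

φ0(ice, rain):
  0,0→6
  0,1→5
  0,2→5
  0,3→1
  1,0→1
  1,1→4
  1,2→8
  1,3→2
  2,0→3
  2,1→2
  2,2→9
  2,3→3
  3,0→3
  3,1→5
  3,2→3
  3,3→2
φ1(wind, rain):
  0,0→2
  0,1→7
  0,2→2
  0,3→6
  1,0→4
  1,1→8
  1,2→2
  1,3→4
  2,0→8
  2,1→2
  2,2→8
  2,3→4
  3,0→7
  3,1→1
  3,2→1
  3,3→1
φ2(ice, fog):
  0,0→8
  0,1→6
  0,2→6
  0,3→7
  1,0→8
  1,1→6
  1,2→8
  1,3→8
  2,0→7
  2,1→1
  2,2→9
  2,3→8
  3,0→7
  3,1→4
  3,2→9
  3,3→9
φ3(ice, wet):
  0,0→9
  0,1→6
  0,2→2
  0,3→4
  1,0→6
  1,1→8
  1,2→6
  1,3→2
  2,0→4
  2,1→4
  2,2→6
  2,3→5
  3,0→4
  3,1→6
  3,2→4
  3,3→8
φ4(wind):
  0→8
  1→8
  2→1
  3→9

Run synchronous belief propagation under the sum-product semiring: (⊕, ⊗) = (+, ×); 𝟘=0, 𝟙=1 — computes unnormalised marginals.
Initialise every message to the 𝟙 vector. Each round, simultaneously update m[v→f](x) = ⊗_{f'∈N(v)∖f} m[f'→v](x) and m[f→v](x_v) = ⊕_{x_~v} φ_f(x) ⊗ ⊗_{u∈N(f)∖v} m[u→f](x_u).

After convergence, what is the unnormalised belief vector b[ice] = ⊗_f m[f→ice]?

init: all messages = 𝟙 over 4 values
r1 m[φ0→ice] = [17, 15, 17, 13]
r1 m[φ0→rain] = [13, 16, 25, 8]
r1 m[φ1→wind] = [17, 18, 22, 10]
r1 m[φ1→rain] = [21, 18, 13, 15]
r1 m[φ2→ice] = [27, 30, 25, 29]
r1 m[φ2→fog] = [30, 17, 32, 32]
r1 m[φ3→ice] = [21, 22, 19, 22]
r1 m[φ3→wet] = [23, 24, 18, 19]
r1 m[φ4→wind] = [8, 8, 1, 9]
r1 m[ice→φ0] = [1, 1, 1, 1]
r1 m[ice→φ2] = [1, 1, 1, 1]
r1 m[ice→φ3] = [1, 1, 1, 1]
r1 m[wind→φ1] = [1, 1, 1, 1]
r1 m[wind→φ4] = [1, 1, 1, 1]
r1 m[wet→φ3] = [1, 1, 1, 1]
r1 m[fog→φ2] = [1, 1, 1, 1]
r1 m[rain→φ0] = [1, 1, 1, 1]
r1 m[rain→φ1] = [1, 1, 1, 1]
r2 m[φ0→ice] = [17, 15, 17, 13]
r2 m[φ0→rain] = [13, 16, 25, 8]
r2 m[φ1→wind] = [17, 18, 22, 10]
r2 m[φ1→rain] = [21, 18, 13, 15]
r2 m[φ2→ice] = [27, 30, 25, 29]
r2 m[φ2→fog] = [30, 17, 32, 32]
r2 m[φ3→ice] = [21, 22, 19, 22]
r2 m[φ3→wet] = [23, 24, 18, 19]
r2 m[φ4→wind] = [8, 8, 1, 9]
r2 m[ice→φ0] = [567, 660, 475, 638]
r2 m[ice→φ2] = [357, 330, 323, 286]
r2 m[ice→φ3] = [459, 450, 425, 377]
r2 m[wind→φ1] = [8, 8, 1, 9]
r2 m[wind→φ4] = [17, 18, 22, 10]
r2 m[wet→φ3] = [1, 1, 1, 1]
r2 m[fog→φ2] = [1, 1, 1, 1]
r2 m[rain→φ0] = [21, 18, 13, 15]
r2 m[rain→φ1] = [13, 16, 25, 8]
r3 m[φ0→ice] = [296, 227, 261, 222]
r3 m[φ0→rain] = [7401, 9615, 14304, 4588]
r3 m[φ1→wind] = [236, 262, 368, 140]
r3 m[φ1→rain] = [119, 131, 49, 93]
r3 m[φ2→ice] = [27, 30, 25, 29]
r3 m[φ2→fog] = [9759, 5589, 10263, 10297]
r3 m[φ3→ice] = [21, 22, 19, 22]
r3 m[φ3→wet] = [10039, 10316, 7676, 7877]
r3 m[φ4→wind] = [8, 8, 1, 9]
r3 m[ice→φ0] = [567, 660, 475, 638]
r3 m[ice→φ2] = [357, 330, 323, 286]
r3 m[ice→φ3] = [459, 450, 425, 377]
r3 m[wind→φ1] = [8, 8, 1, 9]
r3 m[wind→φ4] = [17, 18, 22, 10]
r3 m[wet→φ3] = [1, 1, 1, 1]
r3 m[fog→φ2] = [1, 1, 1, 1]
r3 m[rain→φ0] = [21, 18, 13, 15]
r3 m[rain→φ1] = [13, 16, 25, 8]
r4 m[φ0→ice] = [296, 227, 261, 222]
r4 m[φ0→rain] = [7401, 9615, 14304, 4588]
r4 m[φ1→wind] = [236, 262, 368, 140]
r4 m[φ1→rain] = [119, 131, 49, 93]
r4 m[φ2→ice] = [27, 30, 25, 29]
r4 m[φ2→fog] = [9759, 5589, 10263, 10297]
r4 m[φ3→ice] = [21, 22, 19, 22]
r4 m[φ3→wet] = [10039, 10316, 7676, 7877]
r4 m[φ4→wind] = [8, 8, 1, 9]
r4 m[ice→φ0] = [567, 660, 475, 638]
r4 m[ice→φ2] = [6216, 4994, 4959, 4884]
r4 m[ice→φ3] = [7992, 6810, 6525, 6438]
r4 m[wind→φ1] = [8, 8, 1, 9]
r4 m[wind→φ4] = [236, 262, 368, 140]
r4 m[wet→φ3] = [1, 1, 1, 1]
r4 m[fog→φ2] = [1, 1, 1, 1]
r4 m[rain→φ0] = [119, 131, 49, 93]
r4 m[rain→φ1] = [7401, 9615, 14304, 4588]
r5 m[φ0→ice] = [1707, 1221, 1339, 1345]
r5 m[φ0→rain] = [7401, 9615, 14304, 4588]
r5 m[φ1→wind] = [138243, 153484, 211222, 80314]
r5 m[φ1→rain] = [119, 131, 49, 93]
r5 m[φ2→ice] = [27, 30, 25, 29]
r5 m[φ2→fog] = [158581, 91755, 165835, 167092]
r5 m[φ3→ice] = [21, 22, 19, 22]
r5 m[φ3→wet] = [164640, 167160, 121746, 129717]
r5 m[φ4→wind] = [8, 8, 1, 9]
r5 m[ice→φ0] = [567, 660, 475, 638]
r5 m[ice→φ2] = [6216, 4994, 4959, 4884]
r5 m[ice→φ3] = [7992, 6810, 6525, 6438]
r5 m[wind→φ1] = [8, 8, 1, 9]
r5 m[wind→φ4] = [236, 262, 368, 140]
r5 m[wet→φ3] = [1, 1, 1, 1]
r5 m[fog→φ2] = [1, 1, 1, 1]
r5 m[rain→φ0] = [119, 131, 49, 93]
r5 m[rain→φ1] = [7401, 9615, 14304, 4588]
r6 m[φ0→ice] = [1707, 1221, 1339, 1345]
r6 m[φ0→rain] = [7401, 9615, 14304, 4588]
r6 m[φ1→wind] = [138243, 153484, 211222, 80314]
r6 m[φ1→rain] = [119, 131, 49, 93]
r6 m[φ2→ice] = [27, 30, 25, 29]
r6 m[φ2→fog] = [158581, 91755, 165835, 167092]
r6 m[φ3→ice] = [21, 22, 19, 22]
r6 m[φ3→wet] = [164640, 167160, 121746, 129717]
r6 m[φ4→wind] = [8, 8, 1, 9]
r6 m[ice→φ0] = [567, 660, 475, 638]
r6 m[ice→φ2] = [35847, 26862, 25441, 29590]
r6 m[ice→φ3] = [46089, 36630, 33475, 39005]
r6 m[wind→φ1] = [8, 8, 1, 9]
r6 m[wind→φ4] = [138243, 153484, 211222, 80314]
r6 m[wet→φ3] = [1, 1, 1, 1]
r6 m[fog→φ2] = [1, 1, 1, 1]
r6 m[rain→φ0] = [119, 131, 49, 93]
r6 m[rain→φ1] = [7401, 9615, 14304, 4588]
r7 m[φ0→ice] = [1707, 1221, 1339, 1345]
r7 m[φ0→rain] = [7401, 9615, 14304, 4588]
r7 m[φ1→wind] = [138243, 153484, 211222, 80314]
r7 m[φ1→rain] = [119, 131, 49, 93]
r7 m[φ2→ice] = [27, 30, 25, 29]
r7 m[φ2→fog] = [886889, 520055, 925257, 935663]
r7 m[φ3→ice] = [21, 22, 19, 22]
r7 m[φ3→wet] = [924501, 937504, 668828, 737031]
r7 m[φ4→wind] = [8, 8, 1, 9]
r7 m[ice→φ0] = [567, 660, 475, 638]
r7 m[ice→φ2] = [35847, 26862, 25441, 29590]
r7 m[ice→φ3] = [46089, 36630, 33475, 39005]
r7 m[wind→φ1] = [8, 8, 1, 9]
r7 m[wind→φ4] = [138243, 153484, 211222, 80314]
r7 m[wet→φ3] = [1, 1, 1, 1]
r7 m[fog→φ2] = [1, 1, 1, 1]
r7 m[rain→φ0] = [119, 131, 49, 93]
r7 m[rain→φ1] = [7401, 9615, 14304, 4588]
r8 m[φ0→ice] = [1707, 1221, 1339, 1345]
r8 m[φ0→rain] = [7401, 9615, 14304, 4588]
r8 m[φ1→wind] = [138243, 153484, 211222, 80314]
r8 m[φ1→rain] = [119, 131, 49, 93]
r8 m[φ2→ice] = [27, 30, 25, 29]
r8 m[φ2→fog] = [886889, 520055, 925257, 935663]
r8 m[φ3→ice] = [21, 22, 19, 22]
r8 m[φ3→wet] = [924501, 937504, 668828, 737031]
r8 m[φ4→wind] = [8, 8, 1, 9]
r8 m[ice→φ0] = [567, 660, 475, 638]
r8 m[ice→φ2] = [35847, 26862, 25441, 29590]
r8 m[ice→φ3] = [46089, 36630, 33475, 39005]
r8 m[wind→φ1] = [8, 8, 1, 9]
r8 m[wind→φ4] = [138243, 153484, 211222, 80314]
r8 m[wet→φ3] = [1, 1, 1, 1]
r8 m[fog→φ2] = [1, 1, 1, 1]
r8 m[rain→φ0] = [119, 131, 49, 93]
r8 m[rain→φ1] = [7401, 9615, 14304, 4588]
fixed point reached at round 8
b[ice] = ⊗ incoming = [967869, 805860, 636025, 858110]

b[ice] = [967869, 805860, 636025, 858110]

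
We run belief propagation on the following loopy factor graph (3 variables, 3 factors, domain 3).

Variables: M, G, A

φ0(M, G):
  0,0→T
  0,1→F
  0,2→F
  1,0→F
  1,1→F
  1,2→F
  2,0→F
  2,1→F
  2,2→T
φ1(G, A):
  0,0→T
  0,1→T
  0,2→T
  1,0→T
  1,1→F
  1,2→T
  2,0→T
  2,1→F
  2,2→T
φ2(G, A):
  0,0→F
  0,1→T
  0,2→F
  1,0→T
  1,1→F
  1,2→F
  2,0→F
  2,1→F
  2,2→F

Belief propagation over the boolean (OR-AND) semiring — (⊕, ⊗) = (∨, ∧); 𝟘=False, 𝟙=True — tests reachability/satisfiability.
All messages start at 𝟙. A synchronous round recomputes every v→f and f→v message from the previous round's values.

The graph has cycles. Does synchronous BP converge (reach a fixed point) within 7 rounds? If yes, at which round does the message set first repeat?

CONVERGED at round 7

init: all messages = 𝟙 over 3 values
r1 m[φ0→M] = [T, F, T]
r1 m[φ0→G] = [T, F, T]
r1 m[φ1→G] = [T, T, T]
r1 m[φ1→A] = [T, T, T]
r1 m[φ2→G] = [T, T, F]
r1 m[φ2→A] = [T, T, F]
r1 m[M→φ0] = [T, T, T]
r1 m[G→φ0] = [T, T, T]
r1 m[G→φ1] = [T, T, T]
r1 m[G→φ2] = [T, T, T]
r1 m[A→φ1] = [T, T, T]
r1 m[A→φ2] = [T, T, T]
r2 m[φ0→M] = [T, F, T]
r2 m[φ0→G] = [T, F, T]
r2 m[φ1→G] = [T, T, T]
r2 m[φ1→A] = [T, T, T]
r2 m[φ2→G] = [T, T, F]
r2 m[φ2→A] = [T, T, F]
r2 m[M→φ0] = [T, T, T]
r2 m[G→φ0] = [T, T, F]
r2 m[G→φ1] = [T, F, F]
r2 m[G→φ2] = [T, F, T]
r2 m[A→φ1] = [T, T, F]
r2 m[A→φ2] = [T, T, T]
r3 m[φ0→M] = [T, F, F]
r3 m[φ0→G] = [T, F, T]
r3 m[φ1→G] = [T, T, T]
r3 m[φ1→A] = [T, T, T]
r3 m[φ2→G] = [T, T, F]
r3 m[φ2→A] = [F, T, F]
r3 m[M→φ0] = [T, T, T]
r3 m[G→φ0] = [T, T, F]
r3 m[G→φ1] = [T, F, F]
r3 m[G→φ2] = [T, F, T]
r3 m[A→φ1] = [T, T, F]
r3 m[A→φ2] = [T, T, T]
r4 m[φ0→M] = [T, F, F]
r4 m[φ0→G] = [T, F, T]
r4 m[φ1→G] = [T, T, T]
r4 m[φ1→A] = [T, T, T]
r4 m[φ2→G] = [T, T, F]
r4 m[φ2→A] = [F, T, F]
r4 m[M→φ0] = [T, T, T]
r4 m[G→φ0] = [T, T, F]
r4 m[G→φ1] = [T, F, F]
r4 m[G→φ2] = [T, F, T]
r4 m[A→φ1] = [F, T, F]
r4 m[A→φ2] = [T, T, T]
r5 m[φ0→M] = [T, F, F]
r5 m[φ0→G] = [T, F, T]
r5 m[φ1→G] = [T, F, F]
r5 m[φ1→A] = [T, T, T]
r5 m[φ2→G] = [T, T, F]
r5 m[φ2→A] = [F, T, F]
r5 m[M→φ0] = [T, T, T]
r5 m[G→φ0] = [T, T, F]
r5 m[G→φ1] = [T, F, F]
r5 m[G→φ2] = [T, F, T]
r5 m[A→φ1] = [F, T, F]
r5 m[A→φ2] = [T, T, T]
r6 m[φ0→M] = [T, F, F]
r6 m[φ0→G] = [T, F, T]
r6 m[φ1→G] = [T, F, F]
r6 m[φ1→A] = [T, T, T]
r6 m[φ2→G] = [T, T, F]
r6 m[φ2→A] = [F, T, F]
r6 m[M→φ0] = [T, T, T]
r6 m[G→φ0] = [T, F, F]
r6 m[G→φ1] = [T, F, F]
r6 m[G→φ2] = [T, F, F]
r6 m[A→φ1] = [F, T, F]
r6 m[A→φ2] = [T, T, T]
r7 m[φ0→M] = [T, F, F]
r7 m[φ0→G] = [T, F, T]
r7 m[φ1→G] = [T, F, F]
r7 m[φ1→A] = [T, T, T]
r7 m[φ2→G] = [T, T, F]
r7 m[φ2→A] = [F, T, F]
r7 m[M→φ0] = [T, T, T]
r7 m[G→φ0] = [T, F, F]
r7 m[G→φ1] = [T, F, F]
r7 m[G→φ2] = [T, F, F]
r7 m[A→φ1] = [F, T, F]
r7 m[A→φ2] = [T, T, T]
fixed point reached at round 7
messages reach a fixed point at round 7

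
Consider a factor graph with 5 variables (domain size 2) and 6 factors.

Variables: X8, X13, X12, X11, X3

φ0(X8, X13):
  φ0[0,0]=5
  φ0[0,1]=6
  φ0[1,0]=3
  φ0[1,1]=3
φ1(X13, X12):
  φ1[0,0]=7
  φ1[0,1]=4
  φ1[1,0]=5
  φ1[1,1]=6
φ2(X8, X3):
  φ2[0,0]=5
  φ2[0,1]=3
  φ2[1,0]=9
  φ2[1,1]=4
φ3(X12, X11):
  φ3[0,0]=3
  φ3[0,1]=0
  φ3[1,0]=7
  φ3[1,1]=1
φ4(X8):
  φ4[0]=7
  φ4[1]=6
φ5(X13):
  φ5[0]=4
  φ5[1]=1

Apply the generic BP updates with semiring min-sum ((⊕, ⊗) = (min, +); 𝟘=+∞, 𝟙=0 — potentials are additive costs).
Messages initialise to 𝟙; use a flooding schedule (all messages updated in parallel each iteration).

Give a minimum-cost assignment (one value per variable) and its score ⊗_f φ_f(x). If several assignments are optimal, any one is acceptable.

assignment: (X8=1, X13=1, X12=0, X11=1, X3=1); score = 19

init: all messages = 𝟙 over 2 values
r1 m[φ0→X8] = [5, 3]
r1 m[φ0→X13] = [3, 3]
r1 m[φ1→X13] = [4, 5]
r1 m[φ1→X12] = [5, 4]
r1 m[φ2→X8] = [3, 4]
r1 m[φ2→X3] = [5, 3]
r1 m[φ3→X12] = [0, 1]
r1 m[φ3→X11] = [3, 0]
r1 m[φ4→X8] = [7, 6]
r1 m[φ5→X13] = [4, 1]
r1 m[X8→φ0] = [0, 0]
r1 m[X8→φ2] = [0, 0]
r1 m[X8→φ4] = [0, 0]
r1 m[X13→φ0] = [0, 0]
r1 m[X13→φ1] = [0, 0]
r1 m[X13→φ5] = [0, 0]
r1 m[X12→φ1] = [0, 0]
r1 m[X12→φ3] = [0, 0]
r1 m[X11→φ3] = [0, 0]
r1 m[X3→φ2] = [0, 0]
r2 m[φ0→X8] = [5, 3]
r2 m[φ0→X13] = [3, 3]
r2 m[φ1→X13] = [4, 5]
r2 m[φ1→X12] = [5, 4]
r2 m[φ2→X8] = [3, 4]
r2 m[φ2→X3] = [5, 3]
r2 m[φ3→X12] = [0, 1]
r2 m[φ3→X11] = [3, 0]
r2 m[φ4→X8] = [7, 6]
r2 m[φ5→X13] = [4, 1]
r2 m[X8→φ0] = [10, 10]
r2 m[X8→φ2] = [12, 9]
r2 m[X8→φ4] = [8, 7]
r2 m[X13→φ0] = [8, 6]
r2 m[X13→φ1] = [7, 4]
r2 m[X13→φ5] = [7, 8]
r2 m[X12→φ1] = [0, 1]
r2 m[X12→φ3] = [5, 4]
r2 m[X11→φ3] = [0, 0]
r2 m[X3→φ2] = [0, 0]
r3 m[φ0→X8] = [12, 9]
r3 m[φ0→X13] = [13, 13]
r3 m[φ1→X13] = [5, 5]
r3 m[φ1→X12] = [9, 10]
r3 m[φ2→X8] = [3, 4]
r3 m[φ2→X3] = [17, 13]
r3 m[φ3→X12] = [0, 1]
r3 m[φ3→X11] = [8, 5]
r3 m[φ4→X8] = [7, 6]
r3 m[φ5→X13] = [4, 1]
r3 m[X8→φ0] = [10, 10]
r3 m[X8→φ2] = [12, 9]
r3 m[X8→φ4] = [8, 7]
r3 m[X13→φ0] = [8, 6]
r3 m[X13→φ1] = [7, 4]
r3 m[X13→φ5] = [7, 8]
r3 m[X12→φ1] = [0, 1]
r3 m[X12→φ3] = [5, 4]
r3 m[X11→φ3] = [0, 0]
r3 m[X3→φ2] = [0, 0]
r4 m[φ0→X8] = [12, 9]
r4 m[φ0→X13] = [13, 13]
r4 m[φ1→X13] = [5, 5]
r4 m[φ1→X12] = [9, 10]
r4 m[φ2→X8] = [3, 4]
r4 m[φ2→X3] = [17, 13]
r4 m[φ3→X12] = [0, 1]
r4 m[φ3→X11] = [8, 5]
r4 m[φ4→X8] = [7, 6]
r4 m[φ5→X13] = [4, 1]
r4 m[X8→φ0] = [10, 10]
r4 m[X8→φ2] = [19, 15]
r4 m[X8→φ4] = [15, 13]
r4 m[X13→φ0] = [9, 6]
r4 m[X13→φ1] = [17, 14]
r4 m[X13→φ5] = [18, 18]
r4 m[X12→φ1] = [0, 1]
r4 m[X12→φ3] = [9, 10]
r4 m[X11→φ3] = [0, 0]
r4 m[X3→φ2] = [0, 0]
r5 m[φ0→X8] = [12, 9]
r5 m[φ0→X13] = [13, 13]
r5 m[φ1→X13] = [5, 5]
r5 m[φ1→X12] = [19, 20]
r5 m[φ2→X8] = [3, 4]
r5 m[φ2→X3] = [24, 19]
r5 m[φ3→X12] = [0, 1]
r5 m[φ3→X11] = [12, 9]
r5 m[φ4→X8] = [7, 6]
r5 m[φ5→X13] = [4, 1]
r5 m[X8→φ0] = [10, 10]
r5 m[X8→φ2] = [19, 15]
r5 m[X8→φ4] = [15, 13]
r5 m[X13→φ0] = [9, 6]
r5 m[X13→φ1] = [17, 14]
r5 m[X13→φ5] = [18, 18]
r5 m[X12→φ1] = [0, 1]
r5 m[X12→φ3] = [9, 10]
r5 m[X11→φ3] = [0, 0]
r5 m[X3→φ2] = [0, 0]
r6 m[φ0→X8] = [12, 9]
r6 m[φ0→X13] = [13, 13]
r6 m[φ1→X13] = [5, 5]
r6 m[φ1→X12] = [19, 20]
r6 m[φ2→X8] = [3, 4]
r6 m[φ2→X3] = [24, 19]
r6 m[φ3→X12] = [0, 1]
r6 m[φ3→X11] = [12, 9]
r6 m[φ4→X8] = [7, 6]
r6 m[φ5→X13] = [4, 1]
r6 m[X8→φ0] = [10, 10]
r6 m[X8→φ2] = [19, 15]
r6 m[X8→φ4] = [15, 13]
r6 m[X13→φ0] = [9, 6]
r6 m[X13→φ1] = [17, 14]
r6 m[X13→φ5] = [18, 18]
r6 m[X12→φ1] = [0, 1]
r6 m[X12→φ3] = [19, 20]
r6 m[X11→φ3] = [0, 0]
r6 m[X3→φ2] = [0, 0]
r7 m[φ0→X8] = [12, 9]
r7 m[φ0→X13] = [13, 13]
r7 m[φ1→X13] = [5, 5]
r7 m[φ1→X12] = [19, 20]
r7 m[φ2→X8] = [3, 4]
r7 m[φ2→X3] = [24, 19]
r7 m[φ3→X12] = [0, 1]
r7 m[φ3→X11] = [22, 19]
r7 m[φ4→X8] = [7, 6]
r7 m[φ5→X13] = [4, 1]
r7 m[X8→φ0] = [10, 10]
r7 m[X8→φ2] = [19, 15]
r7 m[X8→φ4] = [15, 13]
r7 m[X13→φ0] = [9, 6]
r7 m[X13→φ1] = [17, 14]
r7 m[X13→φ5] = [18, 18]
r7 m[X12→φ1] = [0, 1]
r7 m[X12→φ3] = [19, 20]
r7 m[X11→φ3] = [0, 0]
r7 m[X3→φ2] = [0, 0]
r8 m[φ0→X8] = [12, 9]
r8 m[φ0→X13] = [13, 13]
r8 m[φ1→X13] = [5, 5]
r8 m[φ1→X12] = [19, 20]
r8 m[φ2→X8] = [3, 4]
r8 m[φ2→X3] = [24, 19]
r8 m[φ3→X12] = [0, 1]
r8 m[φ3→X11] = [22, 19]
r8 m[φ4→X8] = [7, 6]
r8 m[φ5→X13] = [4, 1]
r8 m[X8→φ0] = [10, 10]
r8 m[X8→φ2] = [19, 15]
r8 m[X8→φ4] = [15, 13]
r8 m[X13→φ0] = [9, 6]
r8 m[X13→φ1] = [17, 14]
r8 m[X13→φ5] = [18, 18]
r8 m[X12→φ1] = [0, 1]
r8 m[X12→φ3] = [19, 20]
r8 m[X11→φ3] = [0, 0]
r8 m[X3→φ2] = [0, 0]
fixed point reached at round 8
traceback from X8: (X8=1, X13=1, X12=0, X11=1, X3=1), score=19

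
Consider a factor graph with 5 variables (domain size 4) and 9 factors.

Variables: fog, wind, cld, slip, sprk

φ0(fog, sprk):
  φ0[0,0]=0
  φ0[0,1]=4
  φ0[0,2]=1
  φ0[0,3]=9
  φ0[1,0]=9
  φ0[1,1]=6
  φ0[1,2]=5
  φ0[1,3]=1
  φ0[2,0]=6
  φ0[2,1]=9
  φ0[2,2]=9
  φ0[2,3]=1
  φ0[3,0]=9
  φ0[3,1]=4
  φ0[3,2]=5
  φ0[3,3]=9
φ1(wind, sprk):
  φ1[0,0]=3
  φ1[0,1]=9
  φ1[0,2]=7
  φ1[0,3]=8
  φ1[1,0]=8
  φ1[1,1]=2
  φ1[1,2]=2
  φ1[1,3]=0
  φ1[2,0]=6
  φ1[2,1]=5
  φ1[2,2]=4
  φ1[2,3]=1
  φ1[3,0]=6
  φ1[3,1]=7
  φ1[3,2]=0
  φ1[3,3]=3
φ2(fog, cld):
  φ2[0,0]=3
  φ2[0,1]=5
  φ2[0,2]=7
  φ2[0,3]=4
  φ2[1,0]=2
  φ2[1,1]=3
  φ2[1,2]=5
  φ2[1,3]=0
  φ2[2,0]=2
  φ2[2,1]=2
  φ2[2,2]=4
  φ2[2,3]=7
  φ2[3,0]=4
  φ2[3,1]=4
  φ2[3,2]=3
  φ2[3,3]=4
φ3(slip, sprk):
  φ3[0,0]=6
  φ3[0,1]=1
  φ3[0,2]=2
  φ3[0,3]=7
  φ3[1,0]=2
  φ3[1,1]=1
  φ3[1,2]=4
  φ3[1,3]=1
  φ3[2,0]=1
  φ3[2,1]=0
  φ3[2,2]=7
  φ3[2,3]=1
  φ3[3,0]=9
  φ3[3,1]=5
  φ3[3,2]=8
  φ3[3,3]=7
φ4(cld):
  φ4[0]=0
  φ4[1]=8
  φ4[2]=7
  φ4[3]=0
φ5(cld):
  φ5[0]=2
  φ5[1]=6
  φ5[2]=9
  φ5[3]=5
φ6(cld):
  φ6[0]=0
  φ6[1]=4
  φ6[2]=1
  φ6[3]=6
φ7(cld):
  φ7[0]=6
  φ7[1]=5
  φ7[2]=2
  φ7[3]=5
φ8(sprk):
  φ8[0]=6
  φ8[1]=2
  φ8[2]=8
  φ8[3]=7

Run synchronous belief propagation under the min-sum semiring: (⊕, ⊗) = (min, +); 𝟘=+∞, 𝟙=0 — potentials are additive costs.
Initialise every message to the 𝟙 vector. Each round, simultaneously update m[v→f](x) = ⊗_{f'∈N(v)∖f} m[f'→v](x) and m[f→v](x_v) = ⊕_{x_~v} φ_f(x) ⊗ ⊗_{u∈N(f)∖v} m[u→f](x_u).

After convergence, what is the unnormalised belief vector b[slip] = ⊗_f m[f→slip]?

b[slip] = [20, 19, 19, 24]

init: all messages = 𝟙 over 4 values
r1 m[φ0→fog] = [0, 1, 1, 4]
r1 m[φ0→sprk] = [0, 4, 1, 1]
r1 m[φ1→wind] = [3, 0, 1, 0]
r1 m[φ1→sprk] = [3, 2, 0, 0]
r1 m[φ2→fog] = [3, 0, 2, 3]
r1 m[φ2→cld] = [2, 2, 3, 0]
r1 m[φ3→slip] = [1, 1, 0, 5]
r1 m[φ3→sprk] = [1, 0, 2, 1]
r1 m[φ4→cld] = [0, 8, 7, 0]
r1 m[φ5→cld] = [2, 6, 9, 5]
r1 m[φ6→cld] = [0, 4, 1, 6]
r1 m[φ7→cld] = [6, 5, 2, 5]
r1 m[φ8→sprk] = [6, 2, 8, 7]
r1 m[fog→φ0] = [0, 0, 0, 0]
r1 m[fog→φ2] = [0, 0, 0, 0]
r1 m[wind→φ1] = [0, 0, 0, 0]
r1 m[cld→φ2] = [0, 0, 0, 0]
r1 m[cld→φ4] = [0, 0, 0, 0]
r1 m[cld→φ5] = [0, 0, 0, 0]
r1 m[cld→φ6] = [0, 0, 0, 0]
r1 m[cld→φ7] = [0, 0, 0, 0]
r1 m[slip→φ3] = [0, 0, 0, 0]
r1 m[sprk→φ0] = [0, 0, 0, 0]
r1 m[sprk→φ1] = [0, 0, 0, 0]
r1 m[sprk→φ3] = [0, 0, 0, 0]
r1 m[sprk→φ8] = [0, 0, 0, 0]
r2 m[φ0→fog] = [0, 1, 1, 4]
r2 m[φ0→sprk] = [0, 4, 1, 1]
r2 m[φ1→wind] = [3, 0, 1, 0]
r2 m[φ1→sprk] = [3, 2, 0, 0]
r2 m[φ2→fog] = [3, 0, 2, 3]
r2 m[φ2→cld] = [2, 2, 3, 0]
r2 m[φ3→slip] = [1, 1, 0, 5]
r2 m[φ3→sprk] = [1, 0, 2, 1]
r2 m[φ4→cld] = [0, 8, 7, 0]
r2 m[φ5→cld] = [2, 6, 9, 5]
r2 m[φ6→cld] = [0, 4, 1, 6]
r2 m[φ7→cld] = [6, 5, 2, 5]
r2 m[φ8→sprk] = [6, 2, 8, 7]
r2 m[fog→φ0] = [3, 0, 2, 3]
r2 m[fog→φ2] = [0, 1, 1, 4]
r2 m[wind→φ1] = [0, 0, 0, 0]
r2 m[cld→φ2] = [8, 23, 19, 16]
r2 m[cld→φ4] = [10, 17, 15, 16]
r2 m[cld→φ5] = [8, 19, 13, 11]
r2 m[cld→φ6] = [10, 21, 21, 10]
r2 m[cld→φ7] = [4, 20, 20, 11]
r2 m[slip→φ3] = [0, 0, 0, 0]
r2 m[sprk→φ0] = [10, 4, 10, 8]
r2 m[sprk→φ1] = [7, 6, 11, 9]
r2 m[sprk→φ3] = [9, 8, 9, 8]
r2 m[sprk→φ8] = [4, 6, 3, 2]
r3 m[φ0→fog] = [8, 9, 9, 8]
r3 m[φ0→sprk] = [3, 6, 4, 1]
r3 m[φ1→wind] = [10, 8, 10, 11]
r3 m[φ1→sprk] = [3, 2, 0, 0]
r3 m[φ2→fog] = [11, 10, 10, 12]
r3 m[φ2→cld] = [3, 3, 5, 1]
r3 m[φ3→slip] = [9, 9, 8, 13]
r3 m[φ3→sprk] = [1, 0, 2, 1]
r3 m[φ4→cld] = [0, 8, 7, 0]
r3 m[φ5→cld] = [2, 6, 9, 5]
r3 m[φ6→cld] = [0, 4, 1, 6]
r3 m[φ7→cld] = [6, 5, 2, 5]
r3 m[φ8→sprk] = [6, 2, 8, 7]
r3 m[fog→φ0] = [3, 0, 2, 3]
r3 m[fog→φ2] = [0, 1, 1, 4]
r3 m[wind→φ1] = [0, 0, 0, 0]
r3 m[cld→φ2] = [8, 23, 19, 16]
r3 m[cld→φ4] = [10, 17, 15, 16]
r3 m[cld→φ5] = [8, 19, 13, 11]
r3 m[cld→φ6] = [10, 21, 21, 10]
r3 m[cld→φ7] = [4, 20, 20, 11]
r3 m[slip→φ3] = [0, 0, 0, 0]
r3 m[sprk→φ0] = [10, 4, 10, 8]
r3 m[sprk→φ1] = [7, 6, 11, 9]
r3 m[sprk→φ3] = [9, 8, 9, 8]
r3 m[sprk→φ8] = [4, 6, 3, 2]
r4 m[φ0→fog] = [8, 9, 9, 8]
r4 m[φ0→sprk] = [3, 6, 4, 1]
r4 m[φ1→wind] = [10, 8, 10, 11]
r4 m[φ1→sprk] = [3, 2, 0, 0]
r4 m[φ2→fog] = [11, 10, 10, 12]
r4 m[φ2→cld] = [3, 3, 5, 1]
r4 m[φ3→slip] = [9, 9, 8, 13]
r4 m[φ3→sprk] = [1, 0, 2, 1]
r4 m[φ4→cld] = [0, 8, 7, 0]
r4 m[φ5→cld] = [2, 6, 9, 5]
r4 m[φ6→cld] = [0, 4, 1, 6]
r4 m[φ7→cld] = [6, 5, 2, 5]
r4 m[φ8→sprk] = [6, 2, 8, 7]
r4 m[fog→φ0] = [11, 10, 10, 12]
r4 m[fog→φ2] = [8, 9, 9, 8]
r4 m[wind→φ1] = [0, 0, 0, 0]
r4 m[cld→φ2] = [8, 23, 19, 16]
r4 m[cld→φ4] = [11, 18, 17, 17]
r4 m[cld→φ5] = [9, 20, 15, 12]
r4 m[cld→φ6] = [11, 22, 23, 11]
r4 m[cld→φ7] = [5, 21, 22, 12]
r4 m[slip→φ3] = [0, 0, 0, 0]
r4 m[sprk→φ0] = [10, 4, 10, 8]
r4 m[sprk→φ1] = [10, 8, 14, 9]
r4 m[sprk→φ3] = [12, 10, 12, 8]
r4 m[sprk→φ8] = [7, 8, 6, 2]
r5 m[φ0→fog] = [8, 9, 9, 8]
r5 m[φ0→sprk] = [11, 15, 12, 11]
r5 m[φ1→wind] = [13, 9, 10, 12]
r5 m[φ1→sprk] = [3, 2, 0, 0]
r5 m[φ2→fog] = [11, 10, 10, 12]
r5 m[φ2→cld] = [11, 11, 11, 9]
r5 m[φ3→slip] = [11, 9, 9, 15]
r5 m[φ3→sprk] = [1, 0, 2, 1]
r5 m[φ4→cld] = [0, 8, 7, 0]
r5 m[φ5→cld] = [2, 6, 9, 5]
r5 m[φ6→cld] = [0, 4, 1, 6]
r5 m[φ7→cld] = [6, 5, 2, 5]
r5 m[φ8→sprk] = [6, 2, 8, 7]
r5 m[fog→φ0] = [11, 10, 10, 12]
r5 m[fog→φ2] = [8, 9, 9, 8]
r5 m[wind→φ1] = [0, 0, 0, 0]
r5 m[cld→φ2] = [8, 23, 19, 16]
r5 m[cld→φ4] = [11, 18, 17, 17]
r5 m[cld→φ5] = [9, 20, 15, 12]
r5 m[cld→φ6] = [11, 22, 23, 11]
r5 m[cld→φ7] = [5, 21, 22, 12]
r5 m[slip→φ3] = [0, 0, 0, 0]
r5 m[sprk→φ0] = [10, 4, 10, 8]
r5 m[sprk→φ1] = [10, 8, 14, 9]
r5 m[sprk→φ3] = [12, 10, 12, 8]
r5 m[sprk→φ8] = [7, 8, 6, 2]
r6 m[φ0→fog] = [8, 9, 9, 8]
r6 m[φ0→sprk] = [11, 15, 12, 11]
r6 m[φ1→wind] = [13, 9, 10, 12]
r6 m[φ1→sprk] = [3, 2, 0, 0]
r6 m[φ2→fog] = [11, 10, 10, 12]
r6 m[φ2→cld] = [11, 11, 11, 9]
r6 m[φ3→slip] = [11, 9, 9, 15]
r6 m[φ3→sprk] = [1, 0, 2, 1]
r6 m[φ4→cld] = [0, 8, 7, 0]
r6 m[φ5→cld] = [2, 6, 9, 5]
r6 m[φ6→cld] = [0, 4, 1, 6]
r6 m[φ7→cld] = [6, 5, 2, 5]
r6 m[φ8→sprk] = [6, 2, 8, 7]
r6 m[fog→φ0] = [11, 10, 10, 12]
r6 m[fog→φ2] = [8, 9, 9, 8]
r6 m[wind→φ1] = [0, 0, 0, 0]
r6 m[cld→φ2] = [8, 23, 19, 16]
r6 m[cld→φ4] = [19, 26, 23, 25]
r6 m[cld→φ5] = [17, 28, 21, 20]
r6 m[cld→φ6] = [19, 30, 29, 19]
r6 m[cld→φ7] = [13, 29, 28, 20]
r6 m[slip→φ3] = [0, 0, 0, 0]
r6 m[sprk→φ0] = [10, 4, 10, 8]
r6 m[sprk→φ1] = [18, 17, 22, 19]
r6 m[sprk→φ3] = [20, 19, 20, 18]
r6 m[sprk→φ8] = [15, 17, 14, 12]
r7 m[φ0→fog] = [8, 9, 9, 8]
r7 m[φ0→sprk] = [11, 15, 12, 11]
r7 m[φ1→wind] = [21, 19, 20, 22]
r7 m[φ1→sprk] = [3, 2, 0, 0]
r7 m[φ2→fog] = [11, 10, 10, 12]
r7 m[φ2→cld] = [11, 11, 11, 9]
r7 m[φ3→slip] = [20, 19, 19, 24]
r7 m[φ3→sprk] = [1, 0, 2, 1]
r7 m[φ4→cld] = [0, 8, 7, 0]
r7 m[φ5→cld] = [2, 6, 9, 5]
r7 m[φ6→cld] = [0, 4, 1, 6]
r7 m[φ7→cld] = [6, 5, 2, 5]
r7 m[φ8→sprk] = [6, 2, 8, 7]
r7 m[fog→φ0] = [11, 10, 10, 12]
r7 m[fog→φ2] = [8, 9, 9, 8]
r7 m[wind→φ1] = [0, 0, 0, 0]
r7 m[cld→φ2] = [8, 23, 19, 16]
r7 m[cld→φ4] = [19, 26, 23, 25]
r7 m[cld→φ5] = [17, 28, 21, 20]
r7 m[cld→φ6] = [19, 30, 29, 19]
r7 m[cld→φ7] = [13, 29, 28, 20]
r7 m[slip→φ3] = [0, 0, 0, 0]
r7 m[sprk→φ0] = [10, 4, 10, 8]
r7 m[sprk→φ1] = [18, 17, 22, 19]
r7 m[sprk→φ3] = [20, 19, 20, 18]
r7 m[sprk→φ8] = [15, 17, 14, 12]
r8 m[φ0→fog] = [8, 9, 9, 8]
r8 m[φ0→sprk] = [11, 15, 12, 11]
r8 m[φ1→wind] = [21, 19, 20, 22]
r8 m[φ1→sprk] = [3, 2, 0, 0]
r8 m[φ2→fog] = [11, 10, 10, 12]
r8 m[φ2→cld] = [11, 11, 11, 9]
r8 m[φ3→slip] = [20, 19, 19, 24]
r8 m[φ3→sprk] = [1, 0, 2, 1]
r8 m[φ4→cld] = [0, 8, 7, 0]
r8 m[φ5→cld] = [2, 6, 9, 5]
r8 m[φ6→cld] = [0, 4, 1, 6]
r8 m[φ7→cld] = [6, 5, 2, 5]
r8 m[φ8→sprk] = [6, 2, 8, 7]
r8 m[fog→φ0] = [11, 10, 10, 12]
r8 m[fog→φ2] = [8, 9, 9, 8]
r8 m[wind→φ1] = [0, 0, 0, 0]
r8 m[cld→φ2] = [8, 23, 19, 16]
r8 m[cld→φ4] = [19, 26, 23, 25]
r8 m[cld→φ5] = [17, 28, 21, 20]
r8 m[cld→φ6] = [19, 30, 29, 19]
r8 m[cld→φ7] = [13, 29, 28, 20]
r8 m[slip→φ3] = [0, 0, 0, 0]
r8 m[sprk→φ0] = [10, 4, 10, 8]
r8 m[sprk→φ1] = [18, 17, 22, 19]
r8 m[sprk→φ3] = [20, 19, 20, 18]
r8 m[sprk→φ8] = [15, 17, 14, 12]
fixed point reached at round 8
b[slip] = ⊗ incoming = [20, 19, 19, 24]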